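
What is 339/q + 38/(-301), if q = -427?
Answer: -16895/18361 ≈ -0.92016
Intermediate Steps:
339/q + 38/(-301) = 339/(-427) + 38/(-301) = 339*(-1/427) + 38*(-1/301) = -339/427 - 38/301 = -16895/18361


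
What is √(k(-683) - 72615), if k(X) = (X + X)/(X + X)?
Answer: I*√72614 ≈ 269.47*I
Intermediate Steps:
k(X) = 1 (k(X) = (2*X)/((2*X)) = (2*X)*(1/(2*X)) = 1)
√(k(-683) - 72615) = √(1 - 72615) = √(-72614) = I*√72614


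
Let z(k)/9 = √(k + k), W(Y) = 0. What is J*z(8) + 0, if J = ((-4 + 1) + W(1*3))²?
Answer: 324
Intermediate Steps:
z(k) = 9*√2*√k (z(k) = 9*√(k + k) = 9*√(2*k) = 9*(√2*√k) = 9*√2*√k)
J = 9 (J = ((-4 + 1) + 0)² = (-3 + 0)² = (-3)² = 9)
J*z(8) + 0 = 9*(9*√2*√8) + 0 = 9*(9*√2*(2*√2)) + 0 = 9*36 + 0 = 324 + 0 = 324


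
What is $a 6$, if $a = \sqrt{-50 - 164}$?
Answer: $6 i \sqrt{214} \approx 87.772 i$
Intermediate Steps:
$a = i \sqrt{214}$ ($a = \sqrt{-214} = i \sqrt{214} \approx 14.629 i$)
$a 6 = i \sqrt{214} \cdot 6 = 6 i \sqrt{214}$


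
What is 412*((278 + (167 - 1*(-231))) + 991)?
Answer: 686804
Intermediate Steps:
412*((278 + (167 - 1*(-231))) + 991) = 412*((278 + (167 + 231)) + 991) = 412*((278 + 398) + 991) = 412*(676 + 991) = 412*1667 = 686804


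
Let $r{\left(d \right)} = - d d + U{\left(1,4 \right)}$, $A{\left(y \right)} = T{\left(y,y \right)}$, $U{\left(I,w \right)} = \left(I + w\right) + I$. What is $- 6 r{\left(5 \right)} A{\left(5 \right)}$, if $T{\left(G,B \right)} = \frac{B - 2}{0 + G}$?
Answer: $\frac{342}{5} \approx 68.4$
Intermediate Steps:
$T{\left(G,B \right)} = \frac{-2 + B}{G}$
$U{\left(I,w \right)} = w + 2 I$
$A{\left(y \right)} = \frac{-2 + y}{y}$
$r{\left(d \right)} = 6 - d^{2}$ ($r{\left(d \right)} = - d d + \left(4 + 2 \cdot 1\right) = - d^{2} + \left(4 + 2\right) = - d^{2} + 6 = 6 - d^{2}$)
$- 6 r{\left(5 \right)} A{\left(5 \right)} = - 6 \left(6 - 5^{2}\right) \frac{-2 + 5}{5} = - 6 \left(6 - 25\right) \frac{1}{5} \cdot 3 = - 6 \left(6 - 25\right) \frac{3}{5} = \left(-6\right) \left(-19\right) \frac{3}{5} = 114 \cdot \frac{3}{5} = \frac{342}{5}$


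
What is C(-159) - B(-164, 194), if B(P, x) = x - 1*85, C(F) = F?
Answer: -268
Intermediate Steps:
B(P, x) = -85 + x (B(P, x) = x - 85 = -85 + x)
C(-159) - B(-164, 194) = -159 - (-85 + 194) = -159 - 1*109 = -159 - 109 = -268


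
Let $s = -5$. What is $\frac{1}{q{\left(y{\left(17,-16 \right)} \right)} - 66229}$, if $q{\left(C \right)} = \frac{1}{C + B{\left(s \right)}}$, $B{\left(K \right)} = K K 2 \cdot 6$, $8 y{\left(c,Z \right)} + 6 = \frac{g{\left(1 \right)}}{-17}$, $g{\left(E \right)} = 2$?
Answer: $- \frac{5087}{336906906} \approx -1.5099 \cdot 10^{-5}$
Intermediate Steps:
$y{\left(c,Z \right)} = - \frac{13}{17}$ ($y{\left(c,Z \right)} = - \frac{3}{4} + \frac{2 \frac{1}{-17}}{8} = - \frac{3}{4} + \frac{2 \left(- \frac{1}{17}\right)}{8} = - \frac{3}{4} + \frac{1}{8} \left(- \frac{2}{17}\right) = - \frac{3}{4} - \frac{1}{68} = - \frac{13}{17}$)
$B{\left(K \right)} = 12 K^{2}$ ($B{\left(K \right)} = K 2 K 6 = K 12 K = 12 K^{2}$)
$q{\left(C \right)} = \frac{1}{300 + C}$ ($q{\left(C \right)} = \frac{1}{C + 12 \left(-5\right)^{2}} = \frac{1}{C + 12 \cdot 25} = \frac{1}{C + 300} = \frac{1}{300 + C}$)
$\frac{1}{q{\left(y{\left(17,-16 \right)} \right)} - 66229} = \frac{1}{\frac{1}{300 - \frac{13}{17}} - 66229} = \frac{1}{\frac{1}{\frac{5087}{17}} - 66229} = \frac{1}{\frac{17}{5087} - 66229} = \frac{1}{- \frac{336906906}{5087}} = - \frac{5087}{336906906}$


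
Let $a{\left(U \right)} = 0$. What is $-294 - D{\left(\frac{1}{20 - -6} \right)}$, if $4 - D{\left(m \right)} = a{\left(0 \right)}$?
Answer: $-298$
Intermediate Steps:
$D{\left(m \right)} = 4$ ($D{\left(m \right)} = 4 - 0 = 4 + 0 = 4$)
$-294 - D{\left(\frac{1}{20 - -6} \right)} = -294 - 4 = -298$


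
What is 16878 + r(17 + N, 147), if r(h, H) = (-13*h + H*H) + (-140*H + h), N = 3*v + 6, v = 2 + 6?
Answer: 17343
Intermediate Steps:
v = 8
N = 30 (N = 3*8 + 6 = 24 + 6 = 30)
r(h, H) = H**2 - 140*H - 12*h (r(h, H) = (-13*h + H**2) + (h - 140*H) = (H**2 - 13*h) + (h - 140*H) = H**2 - 140*H - 12*h)
16878 + r(17 + N, 147) = 16878 + (147**2 - 140*147 - 12*(17 + 30)) = 16878 + (21609 - 20580 - 12*47) = 16878 + (21609 - 20580 - 564) = 16878 + 465 = 17343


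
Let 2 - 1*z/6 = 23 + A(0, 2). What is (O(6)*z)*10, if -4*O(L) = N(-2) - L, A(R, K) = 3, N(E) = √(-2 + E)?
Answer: -2160 + 720*I ≈ -2160.0 + 720.0*I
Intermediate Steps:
O(L) = -I/2 + L/4 (O(L) = -(√(-2 - 2) - L)/4 = -(√(-4) - L)/4 = -(2*I - L)/4 = -(-L + 2*I)/4 = -I/2 + L/4)
z = -144 (z = 12 - 6*(23 + 3) = 12 - 6*26 = 12 - 156 = -144)
(O(6)*z)*10 = ((-I/2 + (¼)*6)*(-144))*10 = ((-I/2 + 3/2)*(-144))*10 = ((3/2 - I/2)*(-144))*10 = (-216 + 72*I)*10 = -2160 + 720*I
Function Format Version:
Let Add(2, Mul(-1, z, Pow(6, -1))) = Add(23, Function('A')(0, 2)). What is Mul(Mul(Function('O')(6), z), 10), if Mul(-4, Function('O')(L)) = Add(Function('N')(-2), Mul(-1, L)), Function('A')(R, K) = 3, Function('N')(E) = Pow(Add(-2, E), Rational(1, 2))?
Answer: Add(-2160, Mul(720, I)) ≈ Add(-2160.0, Mul(720.00, I))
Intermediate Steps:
Function('O')(L) = Add(Mul(Rational(-1, 2), I), Mul(Rational(1, 4), L)) (Function('O')(L) = Mul(Rational(-1, 4), Add(Pow(Add(-2, -2), Rational(1, 2)), Mul(-1, L))) = Mul(Rational(-1, 4), Add(Pow(-4, Rational(1, 2)), Mul(-1, L))) = Mul(Rational(-1, 4), Add(Mul(2, I), Mul(-1, L))) = Mul(Rational(-1, 4), Add(Mul(-1, L), Mul(2, I))) = Add(Mul(Rational(-1, 2), I), Mul(Rational(1, 4), L)))
z = -144 (z = Add(12, Mul(-6, Add(23, 3))) = Add(12, Mul(-6, 26)) = Add(12, -156) = -144)
Mul(Mul(Function('O')(6), z), 10) = Mul(Mul(Add(Mul(Rational(-1, 2), I), Mul(Rational(1, 4), 6)), -144), 10) = Mul(Mul(Add(Mul(Rational(-1, 2), I), Rational(3, 2)), -144), 10) = Mul(Mul(Add(Rational(3, 2), Mul(Rational(-1, 2), I)), -144), 10) = Mul(Add(-216, Mul(72, I)), 10) = Add(-2160, Mul(720, I))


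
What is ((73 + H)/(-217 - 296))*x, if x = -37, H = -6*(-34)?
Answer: 10249/513 ≈ 19.979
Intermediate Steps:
H = 204
((73 + H)/(-217 - 296))*x = ((73 + 204)/(-217 - 296))*(-37) = (277/(-513))*(-37) = (277*(-1/513))*(-37) = -277/513*(-37) = 10249/513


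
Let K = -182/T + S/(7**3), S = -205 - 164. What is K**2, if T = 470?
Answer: 13907013184/6497166025 ≈ 2.1405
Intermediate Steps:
S = -369
K = -117928/80605 (K = -182/470 - 369/(7**3) = -182*1/470 - 369/343 = -91/235 - 369*1/343 = -91/235 - 369/343 = -117928/80605 ≈ -1.4630)
K**2 = (-117928/80605)**2 = 13907013184/6497166025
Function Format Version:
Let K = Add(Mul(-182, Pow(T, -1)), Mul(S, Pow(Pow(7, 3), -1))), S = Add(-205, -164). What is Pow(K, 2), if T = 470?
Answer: Rational(13907013184, 6497166025) ≈ 2.1405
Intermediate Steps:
S = -369
K = Rational(-117928, 80605) (K = Add(Mul(-182, Pow(470, -1)), Mul(-369, Pow(Pow(7, 3), -1))) = Add(Mul(-182, Rational(1, 470)), Mul(-369, Pow(343, -1))) = Add(Rational(-91, 235), Mul(-369, Rational(1, 343))) = Add(Rational(-91, 235), Rational(-369, 343)) = Rational(-117928, 80605) ≈ -1.4630)
Pow(K, 2) = Pow(Rational(-117928, 80605), 2) = Rational(13907013184, 6497166025)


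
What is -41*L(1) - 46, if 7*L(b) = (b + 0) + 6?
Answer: -87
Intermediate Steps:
L(b) = 6/7 + b/7 (L(b) = ((b + 0) + 6)/7 = (b + 6)/7 = (6 + b)/7 = 6/7 + b/7)
-41*L(1) - 46 = -41*(6/7 + (1/7)*1) - 46 = -41*(6/7 + 1/7) - 46 = -41*1 - 46 = -41 - 46 = -87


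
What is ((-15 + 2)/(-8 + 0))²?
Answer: 169/64 ≈ 2.6406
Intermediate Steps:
((-15 + 2)/(-8 + 0))² = (-13/(-8))² = (-13*(-⅛))² = (13/8)² = 169/64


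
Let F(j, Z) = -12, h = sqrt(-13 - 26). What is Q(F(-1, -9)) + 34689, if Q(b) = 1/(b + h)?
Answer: 2116025/61 - I*sqrt(39)/183 ≈ 34689.0 - 0.034126*I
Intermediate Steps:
h = I*sqrt(39) (h = sqrt(-39) = I*sqrt(39) ≈ 6.245*I)
Q(b) = 1/(b + I*sqrt(39))
Q(F(-1, -9)) + 34689 = 1/(-12 + I*sqrt(39)) + 34689 = 34689 + 1/(-12 + I*sqrt(39))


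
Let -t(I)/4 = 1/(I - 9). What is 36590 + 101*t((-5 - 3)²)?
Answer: 2012046/55 ≈ 36583.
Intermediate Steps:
t(I) = -4/(-9 + I) (t(I) = -4/(I - 9) = -4/(-9 + I))
36590 + 101*t((-5 - 3)²) = 36590 + 101*(-4/(-9 + (-5 - 3)²)) = 36590 + 101*(-4/(-9 + (-8)²)) = 36590 + 101*(-4/(-9 + 64)) = 36590 + 101*(-4/55) = 36590 - 404/55 = 2012046/55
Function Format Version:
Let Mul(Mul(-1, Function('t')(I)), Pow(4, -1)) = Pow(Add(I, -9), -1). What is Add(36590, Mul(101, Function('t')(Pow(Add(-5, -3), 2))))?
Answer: Rational(2012046, 55) ≈ 36583.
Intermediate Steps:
Function('t')(I) = Mul(-4, Pow(Add(-9, I), -1)) (Function('t')(I) = Mul(-4, Pow(Add(I, -9), -1)) = Mul(-4, Pow(Add(-9, I), -1)))
Add(36590, Mul(101, Function('t')(Pow(Add(-5, -3), 2)))) = Add(36590, Mul(101, Mul(-4, Pow(Add(-9, Pow(Add(-5, -3), 2)), -1)))) = Add(36590, Mul(101, Mul(-4, Pow(Add(-9, Pow(-8, 2)), -1)))) = Add(36590, Mul(101, Mul(-4, Pow(Add(-9, 64), -1)))) = Add(36590, Mul(101, Mul(-4, Pow(55, -1)))) = Add(36590, Mul(101, Mul(-4, Rational(1, 55)))) = Add(36590, Mul(101, Rational(-4, 55))) = Add(36590, Rational(-404, 55)) = Rational(2012046, 55)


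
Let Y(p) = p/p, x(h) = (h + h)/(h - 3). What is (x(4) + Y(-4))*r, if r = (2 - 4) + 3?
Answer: 9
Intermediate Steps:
r = 1 (r = -2 + 3 = 1)
x(h) = 2*h/(-3 + h) (x(h) = (2*h)/(-3 + h) = 2*h/(-3 + h))
Y(p) = 1
(x(4) + Y(-4))*r = (2*4/(-3 + 4) + 1)*1 = (2*4/1 + 1)*1 = (2*4*1 + 1)*1 = (8 + 1)*1 = 9*1 = 9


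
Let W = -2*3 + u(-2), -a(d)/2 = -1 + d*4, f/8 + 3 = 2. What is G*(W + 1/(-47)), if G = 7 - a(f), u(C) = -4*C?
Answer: -5487/47 ≈ -116.74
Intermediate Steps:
f = -8 (f = -24 + 8*2 = -24 + 16 = -8)
a(d) = 2 - 8*d (a(d) = -2*(-1 + d*4) = -2*(-1 + 4*d) = 2 - 8*d)
W = 2 (W = -2*3 - 4*(-2) = -6 + 8 = 2)
G = -59 (G = 7 - (2 - 8*(-8)) = 7 - (2 + 64) = 7 - 1*66 = 7 - 66 = -59)
G*(W + 1/(-47)) = -59*(2 + 1/(-47)) = -59*(2 - 1/47) = -59*93/47 = -5487/47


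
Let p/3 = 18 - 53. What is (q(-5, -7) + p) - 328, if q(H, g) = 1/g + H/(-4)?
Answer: -12093/28 ≈ -431.89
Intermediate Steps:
p = -105 (p = 3*(18 - 53) = 3*(-35) = -105)
q(H, g) = 1/g - H/4 (q(H, g) = 1/g + H*(-¼) = 1/g - H/4)
(q(-5, -7) + p) - 328 = ((1/(-7) - ¼*(-5)) - 105) - 328 = ((-⅐ + 5/4) - 105) - 328 = (31/28 - 105) - 328 = -2909/28 - 328 = -12093/28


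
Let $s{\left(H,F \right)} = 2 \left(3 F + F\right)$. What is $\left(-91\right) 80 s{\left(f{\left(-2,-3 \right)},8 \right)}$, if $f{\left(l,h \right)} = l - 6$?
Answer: $-465920$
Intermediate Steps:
$f{\left(l,h \right)} = -6 + l$ ($f{\left(l,h \right)} = l - 6 = -6 + l$)
$s{\left(H,F \right)} = 8 F$ ($s{\left(H,F \right)} = 2 \cdot 4 F = 8 F$)
$\left(-91\right) 80 s{\left(f{\left(-2,-3 \right)},8 \right)} = \left(-91\right) 80 \cdot 8 \cdot 8 = \left(-7280\right) 64 = -465920$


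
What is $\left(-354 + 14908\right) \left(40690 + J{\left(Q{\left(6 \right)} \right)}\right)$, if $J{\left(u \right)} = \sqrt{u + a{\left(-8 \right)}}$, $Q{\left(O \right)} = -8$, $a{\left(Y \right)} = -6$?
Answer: $592202260 + 14554 i \sqrt{14} \approx 5.922 \cdot 10^{8} + 54456.0 i$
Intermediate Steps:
$J{\left(u \right)} = \sqrt{-6 + u}$ ($J{\left(u \right)} = \sqrt{u - 6} = \sqrt{-6 + u}$)
$\left(-354 + 14908\right) \left(40690 + J{\left(Q{\left(6 \right)} \right)}\right) = \left(-354 + 14908\right) \left(40690 + \sqrt{-6 - 8}\right) = 14554 \left(40690 + \sqrt{-14}\right) = 14554 \left(40690 + i \sqrt{14}\right) = 592202260 + 14554 i \sqrt{14}$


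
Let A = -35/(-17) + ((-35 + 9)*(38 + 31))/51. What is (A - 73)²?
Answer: 3254416/289 ≈ 11261.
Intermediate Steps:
A = -563/17 (A = -35*(-1/17) - 26*69*(1/51) = 35/17 - 1794*1/51 = 35/17 - 598/17 = -563/17 ≈ -33.118)
(A - 73)² = (-563/17 - 73)² = (-1804/17)² = 3254416/289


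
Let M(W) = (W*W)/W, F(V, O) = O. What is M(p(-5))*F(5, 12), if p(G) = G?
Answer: -60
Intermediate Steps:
M(W) = W (M(W) = W²/W = W)
M(p(-5))*F(5, 12) = -5*12 = -60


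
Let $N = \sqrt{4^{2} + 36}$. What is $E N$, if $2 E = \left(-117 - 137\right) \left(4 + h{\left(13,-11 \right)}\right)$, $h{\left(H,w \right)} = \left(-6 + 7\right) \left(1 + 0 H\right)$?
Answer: $- 1270 \sqrt{13} \approx -4579.0$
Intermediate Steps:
$h{\left(H,w \right)} = 1$ ($h{\left(H,w \right)} = 1 \left(1 + 0\right) = 1 \cdot 1 = 1$)
$N = 2 \sqrt{13}$ ($N = \sqrt{16 + 36} = \sqrt{52} = 2 \sqrt{13} \approx 7.2111$)
$E = -635$ ($E = \frac{\left(-117 - 137\right) \left(4 + 1\right)}{2} = \frac{\left(-254\right) 5}{2} = \frac{1}{2} \left(-1270\right) = -635$)
$E N = - 635 \cdot 2 \sqrt{13} = - 1270 \sqrt{13}$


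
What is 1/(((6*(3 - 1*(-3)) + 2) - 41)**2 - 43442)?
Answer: -1/43433 ≈ -2.3024e-5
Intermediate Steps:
1/(((6*(3 - 1*(-3)) + 2) - 41)**2 - 43442) = 1/(((6*(3 + 3) + 2) - 41)**2 - 43442) = 1/(((6*6 + 2) - 41)**2 - 43442) = 1/(((36 + 2) - 41)**2 - 43442) = 1/((38 - 41)**2 - 43442) = 1/((-3)**2 - 43442) = 1/(9 - 43442) = 1/(-43433) = -1/43433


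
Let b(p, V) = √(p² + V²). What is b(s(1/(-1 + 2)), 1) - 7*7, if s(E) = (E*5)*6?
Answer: -49 + √901 ≈ -18.983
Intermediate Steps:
s(E) = 30*E (s(E) = (5*E)*6 = 30*E)
b(p, V) = √(V² + p²)
b(s(1/(-1 + 2)), 1) - 7*7 = √(1² + (30/(-1 + 2))²) - 7*7 = √(1 + (30/1)²) - 49 = √(1 + (30*1)²) - 49 = √(1 + 30²) - 49 = √(1 + 900) - 49 = √901 - 49 = -49 + √901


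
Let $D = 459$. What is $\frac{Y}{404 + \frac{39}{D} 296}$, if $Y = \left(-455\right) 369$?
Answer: $- \frac{733941}{1876} \approx -391.23$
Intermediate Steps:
$Y = -167895$
$\frac{Y}{404 + \frac{39}{D} 296} = - \frac{167895}{404 + \frac{39}{459} \cdot 296} = - \frac{167895}{404 + 39 \cdot \frac{1}{459} \cdot 296} = - \frac{167895}{404 + \frac{13}{153} \cdot 296} = - \frac{167895}{404 + \frac{3848}{153}} = - \frac{167895}{\frac{65660}{153}} = \left(-167895\right) \frac{153}{65660} = - \frac{733941}{1876}$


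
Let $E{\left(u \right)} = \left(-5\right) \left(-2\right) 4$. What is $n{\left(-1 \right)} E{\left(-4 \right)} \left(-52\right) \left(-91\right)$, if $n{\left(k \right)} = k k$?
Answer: $189280$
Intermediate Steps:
$n{\left(k \right)} = k^{2}$
$E{\left(u \right)} = 40$ ($E{\left(u \right)} = 10 \cdot 4 = 40$)
$n{\left(-1 \right)} E{\left(-4 \right)} \left(-52\right) \left(-91\right) = \left(-1\right)^{2} \cdot 40 \left(-52\right) \left(-91\right) = 1 \cdot 40 \left(-52\right) \left(-91\right) = 40 \left(-52\right) \left(-91\right) = \left(-2080\right) \left(-91\right) = 189280$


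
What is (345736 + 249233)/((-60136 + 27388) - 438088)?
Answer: -594969/470836 ≈ -1.2636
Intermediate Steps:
(345736 + 249233)/((-60136 + 27388) - 438088) = 594969/(-32748 - 438088) = 594969/(-470836) = 594969*(-1/470836) = -594969/470836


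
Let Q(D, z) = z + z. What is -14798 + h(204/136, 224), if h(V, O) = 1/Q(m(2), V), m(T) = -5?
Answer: -44393/3 ≈ -14798.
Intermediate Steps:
Q(D, z) = 2*z
h(V, O) = 1/(2*V)
-14798 + h(204/136, 224) = -14798 + 1/(2*((204/136))) = -14798 + 1/(2*((204*(1/136)))) = -14798 + 1/(2*(3/2)) = -14798 + (½)*(⅔) = -14798 + ⅓ = -44393/3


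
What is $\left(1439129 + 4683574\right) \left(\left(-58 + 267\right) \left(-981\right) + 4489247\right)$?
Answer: $26230994401254$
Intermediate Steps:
$\left(1439129 + 4683574\right) \left(\left(-58 + 267\right) \left(-981\right) + 4489247\right) = 6122703 \left(209 \left(-981\right) + 4489247\right) = 6122703 \left(-205029 + 4489247\right) = 6122703 \cdot 4284218 = 26230994401254$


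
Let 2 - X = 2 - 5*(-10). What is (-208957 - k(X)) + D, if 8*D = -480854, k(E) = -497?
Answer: -1074267/4 ≈ -2.6857e+5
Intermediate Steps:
X = -50 (X = 2 - (2 - 5*(-10)) = 2 - (2 + 50) = 2 - 1*52 = 2 - 52 = -50)
D = -240427/4 (D = (⅛)*(-480854) = -240427/4 ≈ -60107.)
(-208957 - k(X)) + D = (-208957 - 1*(-497)) - 240427/4 = (-208957 + 497) - 240427/4 = -208460 - 240427/4 = -1074267/4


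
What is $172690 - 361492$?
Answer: $-188802$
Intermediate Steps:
$172690 - 361492 = -188802$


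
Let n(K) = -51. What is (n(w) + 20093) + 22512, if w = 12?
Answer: 42554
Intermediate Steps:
(n(w) + 20093) + 22512 = (-51 + 20093) + 22512 = 20042 + 22512 = 42554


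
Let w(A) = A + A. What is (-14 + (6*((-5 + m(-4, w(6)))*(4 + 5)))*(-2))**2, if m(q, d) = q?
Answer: 917764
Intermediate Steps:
w(A) = 2*A
(-14 + (6*((-5 + m(-4, w(6)))*(4 + 5)))*(-2))**2 = (-14 + (6*((-5 - 4)*(4 + 5)))*(-2))**2 = (-14 + (6*(-9*9))*(-2))**2 = (-14 + (6*(-81))*(-2))**2 = (-14 - 486*(-2))**2 = (-14 + 972)**2 = 958**2 = 917764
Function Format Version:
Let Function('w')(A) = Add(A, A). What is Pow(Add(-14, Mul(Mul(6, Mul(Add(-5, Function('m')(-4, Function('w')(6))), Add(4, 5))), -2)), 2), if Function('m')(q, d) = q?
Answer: 917764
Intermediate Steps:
Function('w')(A) = Mul(2, A)
Pow(Add(-14, Mul(Mul(6, Mul(Add(-5, Function('m')(-4, Function('w')(6))), Add(4, 5))), -2)), 2) = Pow(Add(-14, Mul(Mul(6, Mul(Add(-5, -4), Add(4, 5))), -2)), 2) = Pow(Add(-14, Mul(Mul(6, Mul(-9, 9)), -2)), 2) = Pow(Add(-14, Mul(Mul(6, -81), -2)), 2) = Pow(Add(-14, Mul(-486, -2)), 2) = Pow(Add(-14, 972), 2) = Pow(958, 2) = 917764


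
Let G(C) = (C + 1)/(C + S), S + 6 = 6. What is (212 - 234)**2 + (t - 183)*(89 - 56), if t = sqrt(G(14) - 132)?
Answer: -5555 + 33*I*sqrt(25662)/14 ≈ -5555.0 + 377.6*I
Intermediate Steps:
S = 0 (S = -6 + 6 = 0)
G(C) = (1 + C)/C (G(C) = (C + 1)/(C + 0) = (1 + C)/C)
t = I*sqrt(25662)/14 (t = sqrt((1 + 14)/14 - 132) = sqrt((1/14)*15 - 132) = sqrt(15/14 - 132) = sqrt(-1833/14) = I*sqrt(25662)/14 ≈ 11.442*I)
(212 - 234)**2 + (t - 183)*(89 - 56) = (212 - 234)**2 + (I*sqrt(25662)/14 - 183)*(89 - 56) = (-22)**2 + (-183 + I*sqrt(25662)/14)*33 = 484 + (-6039 + 33*I*sqrt(25662)/14) = -5555 + 33*I*sqrt(25662)/14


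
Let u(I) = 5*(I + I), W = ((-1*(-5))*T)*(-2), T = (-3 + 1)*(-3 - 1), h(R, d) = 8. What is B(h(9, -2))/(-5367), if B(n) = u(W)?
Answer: 800/5367 ≈ 0.14906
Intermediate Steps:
T = 8 (T = -2*(-4) = 8)
W = -80 (W = (-1*(-5)*8)*(-2) = (5*8)*(-2) = 40*(-2) = -80)
u(I) = 10*I (u(I) = 5*(2*I) = 10*I)
B(n) = -800 (B(n) = 10*(-80) = -800)
B(h(9, -2))/(-5367) = -800/(-5367) = -800*(-1/5367) = 800/5367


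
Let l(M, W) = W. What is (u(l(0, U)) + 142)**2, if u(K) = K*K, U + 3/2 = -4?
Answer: 474721/16 ≈ 29670.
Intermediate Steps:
U = -11/2 (U = -3/2 - 4 = -11/2 ≈ -5.5000)
u(K) = K**2
(u(l(0, U)) + 142)**2 = ((-11/2)**2 + 142)**2 = (121/4 + 142)**2 = (689/4)**2 = 474721/16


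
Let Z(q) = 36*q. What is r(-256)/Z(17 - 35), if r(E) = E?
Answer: 32/81 ≈ 0.39506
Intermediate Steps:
r(-256)/Z(17 - 35) = -256*1/(36*(17 - 35)) = -256/(36*(-18)) = -256/(-648) = -256*(-1/648) = 32/81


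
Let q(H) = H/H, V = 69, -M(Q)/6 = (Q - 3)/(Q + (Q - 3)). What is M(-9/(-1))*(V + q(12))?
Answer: -168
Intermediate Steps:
M(Q) = -6*(-3 + Q)/(-3 + 2*Q) (M(Q) = -6*(Q - 3)/(Q + (Q - 3)) = -6*(-3 + Q)/(Q + (-3 + Q)) = -6*(-3 + Q)/(-3 + 2*Q))
q(H) = 1
M(-9/(-1))*(V + q(12)) = (6*(3 - (-9)/(-1))/(-3 + 2*(-9/(-1))))*(69 + 1) = (6*(3 - (-9)*(-1))/(-3 + 2*(-9*(-1))))*70 = (6*(3 - 1*9)/(-3 + 2*9))*70 = (6*(3 - 9)/(-3 + 18))*70 = (6*(-6)/15)*70 = (6*(1/15)*(-6))*70 = -12/5*70 = -168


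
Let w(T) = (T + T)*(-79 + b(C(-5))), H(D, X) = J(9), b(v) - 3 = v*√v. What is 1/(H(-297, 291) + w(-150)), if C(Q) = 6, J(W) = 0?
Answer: 19/417000 + √6/278000 ≈ 5.4375e-5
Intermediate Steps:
b(v) = 3 + v^(3/2) (b(v) = 3 + v*√v = 3 + v^(3/2))
H(D, X) = 0
w(T) = 2*T*(-76 + 6*√6) (w(T) = (T + T)*(-79 + (3 + 6^(3/2))) = (2*T)*(-79 + (3 + 6*√6)) = (2*T)*(-76 + 6*√6) = 2*T*(-76 + 6*√6))
1/(H(-297, 291) + w(-150)) = 1/(0 + 4*(-150)*(-38 + 3*√6)) = 1/(0 + (22800 - 1800*√6)) = 1/(22800 - 1800*√6)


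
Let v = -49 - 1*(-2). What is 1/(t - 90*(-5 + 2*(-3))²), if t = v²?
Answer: -1/8681 ≈ -0.00011519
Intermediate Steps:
v = -47 (v = -49 + 2 = -47)
t = 2209 (t = (-47)² = 2209)
1/(t - 90*(-5 + 2*(-3))²) = 1/(2209 - 90*(-5 + 2*(-3))²) = 1/(2209 - 90*(-5 - 6)²) = 1/(2209 - 90*(-11)²) = 1/(2209 - 90*121) = 1/(2209 - 10890) = 1/(-8681) = -1/8681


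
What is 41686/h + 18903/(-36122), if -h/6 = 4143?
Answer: -987836233/448960338 ≈ -2.2003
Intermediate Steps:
h = -24858 (h = -6*4143 = -24858)
41686/h + 18903/(-36122) = 41686/(-24858) + 18903/(-36122) = 41686*(-1/24858) + 18903*(-1/36122) = -20843/12429 - 18903/36122 = -987836233/448960338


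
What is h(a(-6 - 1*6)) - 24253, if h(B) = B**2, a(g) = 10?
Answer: -24153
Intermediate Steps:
h(a(-6 - 1*6)) - 24253 = 10**2 - 24253 = 100 - 24253 = -24153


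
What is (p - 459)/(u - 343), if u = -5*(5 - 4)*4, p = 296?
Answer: 163/363 ≈ 0.44904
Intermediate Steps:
u = -20 (u = -5*1*4 = -5*4 = -20)
(p - 459)/(u - 343) = (296 - 459)/(-20 - 343) = -163/(-363) = -163*(-1/363) = 163/363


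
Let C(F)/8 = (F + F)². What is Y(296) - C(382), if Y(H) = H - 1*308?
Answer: -4669580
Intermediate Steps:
C(F) = 32*F² (C(F) = 8*(F + F)² = 8*(2*F)² = 8*(4*F²) = 32*F²)
Y(H) = -308 + H (Y(H) = H - 308 = -308 + H)
Y(296) - C(382) = (-308 + 296) - 32*382² = -12 - 32*145924 = -12 - 1*4669568 = -12 - 4669568 = -4669580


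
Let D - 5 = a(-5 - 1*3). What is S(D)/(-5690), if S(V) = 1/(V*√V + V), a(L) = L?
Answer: -I/(-17070*I + 17070*√3) ≈ 1.4646e-5 - 2.5367e-5*I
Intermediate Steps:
D = -3 (D = 5 + (-5 - 1*3) = 5 + (-5 - 3) = 5 - 8 = -3)
S(V) = 1/(V + V^(3/2)) (S(V) = 1/(V^(3/2) + V) = 1/(V + V^(3/2)))
S(D)/(-5690) = 1/(-3 + (-3)^(3/2)*(-5690)) = -1/5690/(-3 - 3*I*√3) = -1/(5690*(-3 - 3*I*√3))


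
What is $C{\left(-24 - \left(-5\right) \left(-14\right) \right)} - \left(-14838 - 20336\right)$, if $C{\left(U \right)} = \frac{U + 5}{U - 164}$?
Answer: $\frac{9074981}{258} \approx 35174.0$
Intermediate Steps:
$C{\left(U \right)} = \frac{5 + U}{-164 + U}$
$C{\left(-24 - \left(-5\right) \left(-14\right) \right)} - \left(-14838 - 20336\right) = \frac{5 - \left(24 - -70\right)}{-164 - \left(24 - -70\right)} - \left(-14838 - 20336\right) = \frac{5 - 94}{-164 - 94} - -35174 = \frac{5 - 94}{-164 - 94} + 35174 = \frac{1}{-258} \left(-89\right) + 35174 = \left(- \frac{1}{258}\right) \left(-89\right) + 35174 = \frac{89}{258} + 35174 = \frac{9074981}{258}$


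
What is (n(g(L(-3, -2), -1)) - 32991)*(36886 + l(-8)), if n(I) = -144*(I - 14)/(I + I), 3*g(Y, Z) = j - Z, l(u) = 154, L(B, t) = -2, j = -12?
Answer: -13583197680/11 ≈ -1.2348e+9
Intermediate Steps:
g(Y, Z) = -4 - Z/3 (g(Y, Z) = (-12 - Z)/3 = -4 - Z/3)
n(I) = -72*(-14 + I)/I (n(I) = -144*(-14 + I)/(2*I) = -72*(-14 + I)/I)
(n(g(L(-3, -2), -1)) - 32991)*(36886 + l(-8)) = ((-72 + 1008/(-4 - ⅓*(-1))) - 32991)*(36886 + 154) = ((-72 + 1008/(-4 + ⅓)) - 32991)*37040 = ((-72 + 1008/(-11/3)) - 32991)*37040 = ((-72 + 1008*(-3/11)) - 32991)*37040 = ((-72 - 3024/11) - 32991)*37040 = (-3816/11 - 32991)*37040 = -366717/11*37040 = -13583197680/11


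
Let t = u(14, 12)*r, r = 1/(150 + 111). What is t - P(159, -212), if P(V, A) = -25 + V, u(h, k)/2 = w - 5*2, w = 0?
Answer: -34994/261 ≈ -134.08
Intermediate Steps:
u(h, k) = -20 (u(h, k) = 2*(0 - 5*2) = 2*(0 - 10) = 2*(-10) = -20)
r = 1/261 ≈ 0.0038314
t = -20/261 (t = -20*1/261 = -20/261 ≈ -0.076628)
t - P(159, -212) = -20/261 - (-25 + 159) = -20/261 - 1*134 = -20/261 - 134 = -34994/261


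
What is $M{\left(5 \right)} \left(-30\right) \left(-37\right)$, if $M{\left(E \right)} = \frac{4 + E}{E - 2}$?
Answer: $3330$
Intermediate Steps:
$M{\left(E \right)} = \frac{4 + E}{-2 + E}$
$M{\left(5 \right)} \left(-30\right) \left(-37\right) = \frac{4 + 5}{-2 + 5} \left(-30\right) \left(-37\right) = \frac{1}{3} \cdot 9 \left(-30\right) \left(-37\right) = 3 \left(-30\right) \left(-37\right) = \left(-90\right) \left(-37\right) = 3330$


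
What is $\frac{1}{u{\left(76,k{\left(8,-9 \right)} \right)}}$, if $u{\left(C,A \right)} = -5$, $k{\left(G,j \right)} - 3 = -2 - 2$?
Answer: $- \frac{1}{5} \approx -0.2$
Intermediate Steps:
$k{\left(G,j \right)} = -1$ ($k{\left(G,j \right)} = 3 - 4 = -1$)
$\frac{1}{u{\left(76,k{\left(8,-9 \right)} \right)}} = \frac{1}{-5} = - \frac{1}{5}$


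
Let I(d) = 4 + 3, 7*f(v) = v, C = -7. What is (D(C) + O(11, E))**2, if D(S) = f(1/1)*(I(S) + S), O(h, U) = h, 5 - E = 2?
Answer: 121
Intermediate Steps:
E = 3 (E = 5 - 1*2 = 5 - 2 = 3)
f(v) = v/7
I(d) = 7
D(S) = 1 + S/7 (D(S) = ((1/7)/1)*(7 + S) = ((1/7)*1)*(7 + S) = (7 + S)/7 = 1 + S/7)
(D(C) + O(11, E))**2 = ((1 + (1/7)*(-7)) + 11)**2 = ((1 - 1) + 11)**2 = (0 + 11)**2 = 11**2 = 121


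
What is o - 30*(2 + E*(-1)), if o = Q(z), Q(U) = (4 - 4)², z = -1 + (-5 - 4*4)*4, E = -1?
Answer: -90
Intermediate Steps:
z = -85 (z = -1 + (-5 - 16)*4 = -1 - 21*4 = -1 - 84 = -85)
Q(U) = 0 (Q(U) = 0² = 0)
o = 0
o - 30*(2 + E*(-1)) = 0 - 30*(2 - 1*(-1)) = 0 - 30*(2 + 1) = 0 - 30*3 = 0 - 90 = -90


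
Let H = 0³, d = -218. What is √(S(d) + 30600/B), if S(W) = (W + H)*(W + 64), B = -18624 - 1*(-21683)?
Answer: 2*√78560739383/3059 ≈ 183.25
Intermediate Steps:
B = 3059 (B = -18624 + 21683 = 3059)
H = 0
S(W) = W*(64 + W) (S(W) = (W + 0)*(W + 64) = W*(64 + W))
√(S(d) + 30600/B) = √(-218*(64 - 218) + 30600/3059) = √(-218*(-154) + 30600*(1/3059)) = √(33572 + 30600/3059) = √(102727348/3059) = 2*√78560739383/3059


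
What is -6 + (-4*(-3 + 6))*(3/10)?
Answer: -48/5 ≈ -9.6000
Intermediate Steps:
-6 + (-4*(-3 + 6))*(3/10) = -6 + (-4*3)*(3*(⅒)) = -6 - 12*3/10 = -6 - 18/5 = -48/5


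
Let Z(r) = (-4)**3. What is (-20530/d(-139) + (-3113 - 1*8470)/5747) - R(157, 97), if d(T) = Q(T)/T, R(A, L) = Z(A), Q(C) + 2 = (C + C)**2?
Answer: 21964910970/222069827 ≈ 98.910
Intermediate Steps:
Q(C) = -2 + 4*C**2 (Q(C) = -2 + (C + C)**2 = -2 + (2*C)**2 = -2 + 4*C**2)
Z(r) = -64
R(A, L) = -64
d(T) = (-2 + 4*T**2)/T
(-20530/d(-139) + (-3113 - 1*8470)/5747) - R(157, 97) = (-20530/(-2/(-139) + 4*(-139)) + (-3113 - 1*8470)/5747) - 1*(-64) = (-20530/(-2*(-1/139) - 556) + (-3113 - 8470)*(1/5747)) + 64 = (-20530/(2/139 - 556) - 11583*1/5747) + 64 = (-20530/(-77282/139) - 11583/5747) + 64 = (-20530*(-139/77282) - 11583/5747) + 64 = (1426835/38641 - 11583/5747) + 64 = 7752442042/222069827 + 64 = 21964910970/222069827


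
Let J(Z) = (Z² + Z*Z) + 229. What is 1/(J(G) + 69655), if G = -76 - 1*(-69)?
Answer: 1/69982 ≈ 1.4289e-5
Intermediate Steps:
G = -7 (G = -76 + 69 = -7)
J(Z) = 229 + 2*Z² (J(Z) = (Z² + Z²) + 229 = 2*Z² + 229 = 229 + 2*Z²)
1/(J(G) + 69655) = 1/((229 + 2*(-7)²) + 69655) = 1/((229 + 2*49) + 69655) = 1/((229 + 98) + 69655) = 1/(327 + 69655) = 1/69982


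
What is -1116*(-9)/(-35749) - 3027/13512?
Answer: -81308917/161013496 ≈ -0.50498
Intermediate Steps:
-1116*(-9)/(-35749) - 3027/13512 = 10044*(-1/35749) - 3027*1/13512 = -10044/35749 - 1009/4504 = -81308917/161013496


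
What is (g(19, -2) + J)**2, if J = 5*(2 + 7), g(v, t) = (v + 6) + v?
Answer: 7921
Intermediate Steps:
g(v, t) = 6 + 2*v (g(v, t) = (6 + v) + v = 6 + 2*v)
J = 45 (J = 5*9 = 45)
(g(19, -2) + J)**2 = ((6 + 2*19) + 45)**2 = ((6 + 38) + 45)**2 = (44 + 45)**2 = 89**2 = 7921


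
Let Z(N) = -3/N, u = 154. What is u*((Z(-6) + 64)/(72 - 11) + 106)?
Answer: 1005697/61 ≈ 16487.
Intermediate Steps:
u*((Z(-6) + 64)/(72 - 11) + 106) = 154*((-3/(-6) + 64)/(72 - 11) + 106) = 154*((-3*(-⅙) + 64)/61 + 106) = 154*((½ + 64)*(1/61) + 106) = 154*((129/2)*(1/61) + 106) = 154*(129/122 + 106) = 154*(13061/122) = 1005697/61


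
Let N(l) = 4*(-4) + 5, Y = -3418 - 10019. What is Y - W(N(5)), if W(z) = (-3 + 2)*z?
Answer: -13448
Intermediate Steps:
Y = -13437
N(l) = -11 (N(l) = -16 + 5 = -11)
W(z) = -z
Y - W(N(5)) = -13437 - (-1)*(-11) = -13437 - 1*11 = -13437 - 11 = -13448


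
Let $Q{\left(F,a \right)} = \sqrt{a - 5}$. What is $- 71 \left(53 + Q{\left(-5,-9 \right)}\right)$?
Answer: $-3763 - 71 i \sqrt{14} \approx -3763.0 - 265.66 i$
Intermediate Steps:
$Q{\left(F,a \right)} = \sqrt{-5 + a}$
$- 71 \left(53 + Q{\left(-5,-9 \right)}\right) = - 71 \left(53 + \sqrt{-5 - 9}\right) = - 71 \left(53 + \sqrt{-14}\right) = - 71 \left(53 + i \sqrt{14}\right) = -3763 - 71 i \sqrt{14}$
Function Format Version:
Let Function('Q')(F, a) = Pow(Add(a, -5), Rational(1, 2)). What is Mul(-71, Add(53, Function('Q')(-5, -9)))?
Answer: Add(-3763, Mul(-71, I, Pow(14, Rational(1, 2)))) ≈ Add(-3763.0, Mul(-265.66, I))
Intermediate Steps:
Function('Q')(F, a) = Pow(Add(-5, a), Rational(1, 2))
Mul(-71, Add(53, Function('Q')(-5, -9))) = Mul(-71, Add(53, Pow(Add(-5, -9), Rational(1, 2)))) = Mul(-71, Add(53, Pow(-14, Rational(1, 2)))) = Mul(-71, Add(53, Mul(I, Pow(14, Rational(1, 2))))) = Add(-3763, Mul(-71, I, Pow(14, Rational(1, 2))))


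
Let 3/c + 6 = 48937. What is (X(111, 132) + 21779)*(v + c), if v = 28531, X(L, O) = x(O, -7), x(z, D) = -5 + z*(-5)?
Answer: 29476207385496/48931 ≈ 6.0240e+8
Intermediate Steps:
c = 3/48931 (c = 3/(-6 + 48937) = 3/48931 ≈ 6.1311e-5)
x(z, D) = -5 - 5*z
X(L, O) = -5 - 5*O
(X(111, 132) + 21779)*(v + c) = ((-5 - 5*132) + 21779)*(28531 + 3/48931) = ((-5 - 660) + 21779)*(1396050364/48931) = (-665 + 21779)*(1396050364/48931) = 21114*(1396050364/48931) = 29476207385496/48931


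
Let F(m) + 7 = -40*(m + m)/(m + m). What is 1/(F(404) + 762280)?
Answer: 1/762233 ≈ 1.3119e-6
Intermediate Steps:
F(m) = -47 (F(m) = -7 - 40*(m + m)/(m + m) = -7 - 40*2*m/(2*m) = -7 - 40*2*m*1/(2*m) = -7 - 40*1 = -7 - 40 = -47)
1/(F(404) + 762280) = 1/(-47 + 762280) = 1/762233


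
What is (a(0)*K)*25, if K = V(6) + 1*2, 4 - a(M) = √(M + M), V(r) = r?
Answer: 800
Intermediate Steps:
a(M) = 4 - √2*√M (a(M) = 4 - √(M + M) = 4 - √(2*M) = 4 - √2*√M)
K = 8 (K = 6 + 1*2 = 6 + 2 = 8)
(a(0)*K)*25 = ((4 - √2*√0)*8)*25 = ((4 - 1*√2*0)*8)*25 = ((4 + 0)*8)*25 = (4*8)*25 = 32*25 = 800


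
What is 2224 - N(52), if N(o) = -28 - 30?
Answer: 2282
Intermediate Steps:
N(o) = -58
2224 - N(52) = 2224 - 1*(-58) = 2224 + 58 = 2282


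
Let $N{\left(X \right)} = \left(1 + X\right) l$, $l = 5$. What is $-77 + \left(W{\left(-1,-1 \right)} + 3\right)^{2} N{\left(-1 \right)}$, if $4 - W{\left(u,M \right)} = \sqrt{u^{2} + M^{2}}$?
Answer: $-77$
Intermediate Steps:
$W{\left(u,M \right)} = 4 - \sqrt{M^{2} + u^{2}}$ ($W{\left(u,M \right)} = 4 - \sqrt{u^{2} + M^{2}} = 4 - \sqrt{M^{2} + u^{2}}$)
$N{\left(X \right)} = 5 + 5 X$ ($N{\left(X \right)} = \left(1 + X\right) 5 = 5 + 5 X$)
$-77 + \left(W{\left(-1,-1 \right)} + 3\right)^{2} N{\left(-1 \right)} = -77 + \left(\left(4 - \sqrt{\left(-1\right)^{2} + \left(-1\right)^{2}}\right) + 3\right)^{2} \left(5 + 5 \left(-1\right)\right) = -77 + \left(\left(4 - \sqrt{1 + 1}\right) + 3\right)^{2} \left(5 - 5\right) = -77 + \left(\left(4 - \sqrt{2}\right) + 3\right)^{2} \cdot 0 = -77 + \left(7 - \sqrt{2}\right)^{2} \cdot 0 = -77 + 0 = -77$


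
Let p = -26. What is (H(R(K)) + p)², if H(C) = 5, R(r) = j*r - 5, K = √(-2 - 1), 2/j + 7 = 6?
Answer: 441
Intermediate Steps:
j = -2 (j = 2/(-7 + 6) = 2/(-1) = 2*(-1) = -2)
K = I*√3 (K = √(-3) = I*√3 ≈ 1.732*I)
R(r) = -5 - 2*r (R(r) = -2*r - 5 = -5 - 2*r)
(H(R(K)) + p)² = (5 - 26)² = (-21)² = 441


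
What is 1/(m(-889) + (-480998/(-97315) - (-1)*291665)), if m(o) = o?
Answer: 97315/28297347438 ≈ 3.4390e-6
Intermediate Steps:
1/(m(-889) + (-480998/(-97315) - (-1)*291665)) = 1/(-889 + (-480998/(-97315) - (-1)*291665)) = 1/(-889 + (-480998*(-1/97315) - 1*(-291665))) = 1/(-889 + (480998/97315 + 291665)) = 1/(-889 + 28383860473/97315) = 1/(28297347438/97315) = 97315/28297347438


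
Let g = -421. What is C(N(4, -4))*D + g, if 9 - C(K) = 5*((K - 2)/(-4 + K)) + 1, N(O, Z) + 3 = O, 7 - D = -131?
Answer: 453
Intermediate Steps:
D = 138 (D = 7 - 1*(-131) = 7 + 131 = 138)
N(O, Z) = -3 + O
C(K) = 8 - 5*(-2 + K)/(-4 + K) (C(K) = 9 - (5*((K - 2)/(-4 + K)) + 1) = 9 - (5*((-2 + K)/(-4 + K)) + 1) = 9 - (5*(-2 + K)/(-4 + K) + 1) = 9 - (1 + 5*(-2 + K)/(-4 + K)) = 9 + (-1 - 5*(-2 + K)/(-4 + K)) = 8 - 5*(-2 + K)/(-4 + K))
C(N(4, -4))*D + g = ((-22 + 3*(-3 + 4))/(-4 + (-3 + 4)))*138 - 421 = ((-22 + 3*1)/(-4 + 1))*138 - 421 = ((-22 + 3)/(-3))*138 - 421 = -⅓*(-19)*138 - 421 = (19/3)*138 - 421 = 874 - 421 = 453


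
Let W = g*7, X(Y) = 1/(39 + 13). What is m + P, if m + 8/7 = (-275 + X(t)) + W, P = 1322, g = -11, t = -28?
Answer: 352671/364 ≈ 968.88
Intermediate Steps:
X(Y) = 1/52
W = -77 (W = -11*7 = -77)
m = -128537/364 (m = -8/7 + ((-275 + 1/52) - 77) = -8/7 + (-14299/52 - 77) = -8/7 - 18303/52 = -128537/364 ≈ -353.12)
m + P = -128537/364 + 1322 = 352671/364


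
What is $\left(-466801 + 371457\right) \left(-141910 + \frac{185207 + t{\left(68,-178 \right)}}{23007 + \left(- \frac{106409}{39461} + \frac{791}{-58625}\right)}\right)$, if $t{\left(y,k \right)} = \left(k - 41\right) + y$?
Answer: $\frac{102859280934599453189280}{7602592891657} \approx 1.3529 \cdot 10^{10}$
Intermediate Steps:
$t{\left(y,k \right)} = -41 + k + y$ ($t{\left(y,k \right)} = \left(-41 + k\right) + y = -41 + k + y$)
$\left(-466801 + 371457\right) \left(-141910 + \frac{185207 + t{\left(68,-178 \right)}}{23007 + \left(- \frac{106409}{39461} + \frac{791}{-58625}\right)}\right) = \left(-466801 + 371457\right) \left(-141910 + \frac{185207 - 151}{23007 + \left(- \frac{106409}{39461} + \frac{791}{-58625}\right)}\right) = - 95344 \left(-141910 + \frac{185207 - 151}{23007 + \left(\left(-106409\right) \frac{1}{39461} + 791 \left(- \frac{1}{58625}\right)\right)}\right) = - 95344 \left(-141910 + \frac{185056}{23007 - \frac{895634468}{330485875}}\right) = - 95344 \left(-141910 + \frac{185056}{\frac{7602592891657}{330485875}}\right) = - 95344 \left(-141910 + 185056 \cdot \frac{330485875}{7602592891657}\right) = - 95344 \left(-141910 + \frac{61158394084000}{7602592891657}\right) = \left(-95344\right) \left(- \frac{1078822798860960870}{7602592891657}\right) = \frac{102859280934599453189280}{7602592891657}$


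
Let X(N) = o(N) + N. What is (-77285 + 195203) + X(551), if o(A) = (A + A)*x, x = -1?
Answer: 117367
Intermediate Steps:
o(A) = -2*A (o(A) = (A + A)*(-1) = (2*A)*(-1) = -2*A)
X(N) = -N (X(N) = -2*N + N = -N)
(-77285 + 195203) + X(551) = (-77285 + 195203) - 1*551 = 117918 - 551 = 117367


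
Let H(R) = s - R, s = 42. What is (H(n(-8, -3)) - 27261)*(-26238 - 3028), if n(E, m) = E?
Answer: 796357126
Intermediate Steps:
H(R) = 42 - R
(H(n(-8, -3)) - 27261)*(-26238 - 3028) = ((42 - 1*(-8)) - 27261)*(-26238 - 3028) = ((42 + 8) - 27261)*(-29266) = (50 - 27261)*(-29266) = -27211*(-29266) = 796357126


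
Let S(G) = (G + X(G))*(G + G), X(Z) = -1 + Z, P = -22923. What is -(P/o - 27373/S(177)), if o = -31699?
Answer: -1996807199/3961170438 ≈ -0.50410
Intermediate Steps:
S(G) = 2*G*(-1 + 2*G) (S(G) = (G + (-1 + G))*(G + G) = (-1 + 2*G)*(2*G) = 2*G*(-1 + 2*G))
-(P/o - 27373/S(177)) = -(-22923/(-31699) - 27373*1/(354*(-1 + 2*177))) = -(-22923*(-1/31699) - 27373*1/(354*(-1 + 354))) = -(22923/31699 - 27373/(2*177*353)) = -(22923/31699 - 27373/124962) = -1*1996807199/3961170438 = -1996807199/3961170438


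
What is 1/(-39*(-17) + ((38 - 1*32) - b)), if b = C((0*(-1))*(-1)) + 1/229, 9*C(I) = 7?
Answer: 2061/1377197 ≈ 0.0014965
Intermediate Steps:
C(I) = 7/9 (C(I) = (⅑)*7 = 7/9)
b = 1612/2061 (b = 7/9 + 1/229 = 1612/2061 ≈ 0.78214)
1/(-39*(-17) + ((38 - 1*32) - b)) = 1/(-39*(-17) + ((38 - 1*32) - 1*1612/2061)) = 1/(663 + ((38 - 32) - 1612/2061)) = 1/(663 + (6 - 1612/2061)) = 1/(663 + 10754/2061) = 1/(1377197/2061) = 2061/1377197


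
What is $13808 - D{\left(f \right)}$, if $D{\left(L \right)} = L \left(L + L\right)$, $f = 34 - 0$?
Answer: $11496$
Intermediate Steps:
$f = 34$ ($f = 34 + 0 = 34$)
$D{\left(L \right)} = 2 L^{2}$ ($D{\left(L \right)} = L 2 L = 2 L^{2}$)
$13808 - D{\left(f \right)} = 13808 - 2 \cdot 34^{2} = 13808 - 2 \cdot 1156 = 13808 - 2312 = 11496$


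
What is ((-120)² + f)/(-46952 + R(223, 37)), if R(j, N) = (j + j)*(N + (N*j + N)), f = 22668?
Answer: 18534/1832999 ≈ 0.010111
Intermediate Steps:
R(j, N) = 2*j*(2*N + N*j) (R(j, N) = (2*j)*(N + (N + N*j)) = (2*j)*(2*N + N*j) = 2*j*(2*N + N*j))
((-120)² + f)/(-46952 + R(223, 37)) = ((-120)² + 22668)/(-46952 + 2*37*223*(2 + 223)) = (14400 + 22668)/(-46952 + 2*37*223*225) = 37068/(-46952 + 3712950) = 37068/3665998 = 37068*(1/3665998) = 18534/1832999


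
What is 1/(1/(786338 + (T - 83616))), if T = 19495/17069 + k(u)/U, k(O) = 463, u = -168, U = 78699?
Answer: 943977302454734/1343313231 ≈ 7.0272e+5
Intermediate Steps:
T = 1542139952/1343313231 (T = 19495/17069 + 463/78699 = 1542139952/1343313231 ≈ 1.1480)
1/(1/(786338 + (T - 83616))) = 1/(1/(786338 + (1542139952/1343313231 - 83616))) = 1/(1/(786338 - 112320936983344/1343313231)) = 1/(1/(943977302454734/1343313231)) = 1/(1343313231/943977302454734) = 943977302454734/1343313231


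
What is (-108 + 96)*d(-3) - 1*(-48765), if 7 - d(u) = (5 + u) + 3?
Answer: 48741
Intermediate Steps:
d(u) = -1 - u (d(u) = 7 - ((5 + u) + 3) = 7 - (8 + u) = 7 + (-8 - u) = -1 - u)
(-108 + 96)*d(-3) - 1*(-48765) = (-108 + 96)*(-1 - 1*(-3)) - 1*(-48765) = -12*(-1 + 3) + 48765 = -12*2 + 48765 = -24 + 48765 = 48741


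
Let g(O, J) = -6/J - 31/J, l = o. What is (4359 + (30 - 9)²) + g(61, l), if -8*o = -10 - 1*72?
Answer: 196652/41 ≈ 4796.4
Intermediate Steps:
o = 41/4 (o = -(-10 - 1*72)/8 = -(-10 - 72)/8 = -⅛*(-82) = 41/4 ≈ 10.250)
l = 41/4 ≈ 10.250
g(O, J) = -37/J
(4359 + (30 - 9)²) + g(61, l) = (4359 + (30 - 9)²) - 37/41/4 = (4359 + 21²) - 37*4/41 = (4359 + 441) - 148/41 = 4800 - 148/41 = 196652/41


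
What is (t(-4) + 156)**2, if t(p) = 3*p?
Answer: 20736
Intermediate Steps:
(t(-4) + 156)**2 = (3*(-4) + 156)**2 = (-12 + 156)**2 = 144**2 = 20736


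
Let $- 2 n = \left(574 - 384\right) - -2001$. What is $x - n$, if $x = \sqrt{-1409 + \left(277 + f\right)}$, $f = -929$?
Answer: $\frac{2191}{2} + 3 i \sqrt{229} \approx 1095.5 + 45.398 i$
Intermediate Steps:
$n = - \frac{2191}{2}$ ($n = - \frac{\left(574 - 384\right) - -2001}{2} = - \frac{190 + 2001}{2} = \left(- \frac{1}{2}\right) 2191 = - \frac{2191}{2} \approx -1095.5$)
$x = 3 i \sqrt{229}$ ($x = \sqrt{-1409 + \left(277 - 929\right)} = \sqrt{-1409 - 652} = \sqrt{-2061} = 3 i \sqrt{229} \approx 45.398 i$)
$x - n = 3 i \sqrt{229} - - \frac{2191}{2} = 3 i \sqrt{229} + \frac{2191}{2} = \frac{2191}{2} + 3 i \sqrt{229}$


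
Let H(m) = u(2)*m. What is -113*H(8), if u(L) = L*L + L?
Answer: -5424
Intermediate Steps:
u(L) = L + L² (u(L) = L² + L = L + L²)
H(m) = 6*m (H(m) = (2*(1 + 2))*m = (2*3)*m = 6*m)
-113*H(8) = -678*8 = -113*48 = -5424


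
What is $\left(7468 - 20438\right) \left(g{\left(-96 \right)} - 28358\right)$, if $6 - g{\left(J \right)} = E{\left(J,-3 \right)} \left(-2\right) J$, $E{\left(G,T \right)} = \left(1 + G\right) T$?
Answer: $1077443840$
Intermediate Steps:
$E{\left(G,T \right)} = T \left(1 + G\right)$
$g{\left(J \right)} = 6 - J \left(6 + 6 J\right)$ ($g{\left(J \right)} = 6 - - 3 \left(1 + J\right) \left(-2\right) J = 6 - \left(-3 - 3 J\right) \left(-2\right) J = 6 - \left(6 + 6 J\right) J = 6 - J \left(6 + 6 J\right)$)
$\left(7468 - 20438\right) \left(g{\left(-96 \right)} - 28358\right) = \left(7468 - 20438\right) \left(\left(6 - -576 - 6 \left(-96\right)^{2}\right) - 28358\right) = \left(7468 - 20438\right) \left(\left(6 + 576 - 55296\right) - 28358\right) = - 12970 \left(-54714 - 28358\right) = \left(-12970\right) \left(-83072\right) = 1077443840$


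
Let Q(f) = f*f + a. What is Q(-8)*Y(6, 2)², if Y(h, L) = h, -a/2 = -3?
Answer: 2520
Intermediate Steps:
a = 6 (a = -2*(-3) = 6)
Q(f) = 6 + f² (Q(f) = f*f + 6 = f² + 6 = 6 + f²)
Q(-8)*Y(6, 2)² = (6 + (-8)²)*6² = (6 + 64)*36 = 70*36 = 2520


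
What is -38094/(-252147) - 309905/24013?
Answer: -3677469753/288324091 ≈ -12.755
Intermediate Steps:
-38094/(-252147) - 309905/24013 = -38094*(-1/252147) - 309905*1/24013 = 1814/12007 - 309905/24013 = -3677469753/288324091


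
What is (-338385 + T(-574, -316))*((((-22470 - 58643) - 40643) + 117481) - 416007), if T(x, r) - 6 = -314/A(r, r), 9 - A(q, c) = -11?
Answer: 711106006527/5 ≈ 1.4222e+11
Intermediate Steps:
A(q, c) = 20 (A(q, c) = 9 - 1*(-11) = 9 + 11 = 20)
T(x, r) = -97/10 (T(x, r) = 6 - 314/20 = 6 - 314*1/20 = 6 - 157/10 = -97/10)
(-338385 + T(-574, -316))*((((-22470 - 58643) - 40643) + 117481) - 416007) = (-338385 - 97/10)*((((-22470 - 58643) - 40643) + 117481) - 416007) = -3383947*(((-81113 - 40643) + 117481) - 416007)/10 = -3383947*((-121756 + 117481) - 416007)/10 = -3383947*(-4275 - 416007)/10 = -3383947/10*(-420282) = 711106006527/5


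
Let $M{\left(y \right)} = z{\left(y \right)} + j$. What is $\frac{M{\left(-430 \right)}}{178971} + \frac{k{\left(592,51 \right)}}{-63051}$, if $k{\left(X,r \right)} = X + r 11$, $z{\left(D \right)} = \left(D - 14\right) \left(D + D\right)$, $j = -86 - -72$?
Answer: $\frac{2652017507}{1253811169} \approx 2.1152$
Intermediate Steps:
$j = -14$ ($j = -86 + 72 = -14$)
$z{\left(D \right)} = 2 D \left(-14 + D\right)$ ($z{\left(D \right)} = \left(-14 + D\right) 2 D = 2 D \left(-14 + D\right)$)
$M{\left(y \right)} = -14 + 2 y \left(-14 + y\right)$ ($M{\left(y \right)} = 2 y \left(-14 + y\right) - 14 = -14 + 2 y \left(-14 + y\right)$)
$k{\left(X,r \right)} = X + 11 r$
$\frac{M{\left(-430 \right)}}{178971} + \frac{k{\left(592,51 \right)}}{-63051} = \frac{-14 + 2 \left(-430\right) \left(-14 - 430\right)}{178971} + \frac{592 + 11 \cdot 51}{-63051} = \left(-14 + 2 \left(-430\right) \left(-444\right)\right) \frac{1}{178971} + \left(592 + 561\right) \left(- \frac{1}{63051}\right) = \left(-14 + 381840\right) \frac{1}{178971} + 1153 \left(- \frac{1}{63051}\right) = 381826 \cdot \frac{1}{178971} - \frac{1153}{63051} = \frac{381826}{178971} - \frac{1153}{63051} = \frac{2652017507}{1253811169}$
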